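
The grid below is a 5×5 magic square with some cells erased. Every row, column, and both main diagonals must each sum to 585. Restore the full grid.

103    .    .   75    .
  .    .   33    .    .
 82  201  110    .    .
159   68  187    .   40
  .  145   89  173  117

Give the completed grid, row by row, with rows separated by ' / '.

Row 4 needs 585; the known cells sum to 454, so (4,4) = 131.
Row 5 must total 585; the given cells sum to 524, so (5,1) = 61.
From column 1, 585 − (103 + 82 + 159 + 61) gives (2,1) = 180.
Column 3: 33 + 110 + 187 + 89 + ? = 585, so (1,3) = 166.
Main diagonal needs 585; the known cells sum to 461, so (2,2) = 124.
Column 2 must total 585; the given cells sum to 538, so (1,2) = 47.
From row 1, 585 − (103 + 47 + 166 + 75) gives (1,5) = 194.
The remaining cell in anti-diagonal is (2,4) = 585 − 433 = 152.
Row 2 must total 585; the given cells sum to 489, so (2,5) = 96.
Using column 4: 75 + 152 + 131 + 173 + ? → (3,4) = 585 − 531 = 54.
Column 5: 194 + 96 + 40 + 117 + ? = 585, so (3,5) = 138.

103 47 166 75 194 / 180 124 33 152 96 / 82 201 110 54 138 / 159 68 187 131 40 / 61 145 89 173 117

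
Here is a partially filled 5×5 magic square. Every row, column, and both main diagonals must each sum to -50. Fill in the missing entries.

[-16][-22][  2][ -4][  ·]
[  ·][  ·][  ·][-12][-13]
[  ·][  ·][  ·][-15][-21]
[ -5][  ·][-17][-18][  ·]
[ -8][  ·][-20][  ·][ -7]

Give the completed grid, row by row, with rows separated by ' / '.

-16 -22 2 -4 -10 / -19 0 -6 -12 -13 / -2 -3 -9 -15 -21 / -5 -11 -17 -18 1 / -8 -14 -20 -1 -7

Row 1: -16 + (-22) + 2 + (-4) + ? = -50, so (1,5) = -10.
From column 4, -50 − (-4 + (-12) + (-15) + (-18)) gives (5,4) = -1.
Column 5 must total -50; the given cells sum to -51, so (4,5) = 1.
Row 4 needs -50; the known cells sum to -39, so (4,2) = -11.
Row 5 must total -50; the given cells sum to -36, so (5,2) = -14.
Anti-diagonal needs -50; the known cells sum to -41, so (3,3) = -9.
The remaining cell in column 3 is (2,3) = -50 − (-44) = -6.
Main diagonal: -16 + (-9) + (-18) + (-7) + ? = -50, so (2,2) = 0.
Using row 2: 0 + (-6) + (-12) + (-13) + ? → (2,1) = -50 − (-31) = -19.
Column 1 needs -50; the known cells sum to -48, so (3,1) = -2.
Using column 2: -22 + 0 + (-11) + (-14) + ? → (3,2) = -50 − (-47) = -3.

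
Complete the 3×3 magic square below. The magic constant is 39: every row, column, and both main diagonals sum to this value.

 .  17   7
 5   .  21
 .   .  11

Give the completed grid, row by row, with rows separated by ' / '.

Row 1 needs 39; the known cells sum to 24, so (1,1) = 15.
Row 2: 5 + 21 + ? = 39, so (2,2) = 13.
Using column 1: 15 + 5 + ? → (3,1) = 39 − 20 = 19.
Using column 2: 17 + 13 + ? → (3,2) = 39 − 30 = 9.

15 17 7 / 5 13 21 / 19 9 11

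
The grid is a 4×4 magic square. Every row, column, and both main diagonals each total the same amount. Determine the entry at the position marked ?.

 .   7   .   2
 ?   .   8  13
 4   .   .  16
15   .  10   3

Column 4 is complete and sums to 34; that is the magic constant.
Row 4: 15 + 10 + 3 + ? = 34, so (4,2) = 6.
From anti-diagonal, 34 − (2 + 8 + 15) gives (3,2) = 9.
Row 3 needs 34; the known cells sum to 29, so (3,3) = 5.
The remaining cell in column 2 is (2,2) = 34 − 22 = 12.
From column 3, 34 − (8 + 5 + 10) gives (1,3) = 11.
Using main diagonal: 12 + 5 + 3 + ? → (1,1) = 34 − 20 = 14.
Row 2: 12 + 8 + 13 + ? = 34, so (2,1) = 1.

1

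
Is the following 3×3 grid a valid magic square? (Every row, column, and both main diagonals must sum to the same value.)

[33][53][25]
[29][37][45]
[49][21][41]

Yes

Row 1: 33 + 53 + 25 = 111.
Row 2: 29 + 37 + 45 = 111.
Row 3: 49 + 21 + 41 = 111.
Column 1: 33 + 29 + 49 = 111.
Column 2: 53 + 37 + 21 = 111.
Column 3: 25 + 45 + 41 = 111.
Main diagonal: 33 + 37 + 41 = 111.
Anti-diagonal: 25 + 37 + 49 = 111.
All lines sum to 111.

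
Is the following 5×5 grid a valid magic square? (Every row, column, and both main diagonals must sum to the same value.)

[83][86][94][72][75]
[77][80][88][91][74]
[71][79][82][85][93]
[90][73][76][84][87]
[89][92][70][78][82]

Row 1: 83 + 86 + 94 + 72 + 75 = 410.
Row 2: 77 + 80 + 88 + 91 + 74 = 410.
Row 3: 71 + 79 + 82 + 85 + 93 = 410.
Row 4: 90 + 73 + 76 + 84 + 87 = 410.
Row 5: 89 + 92 + 70 + 78 + 82 = 411.
Column 1: 83 + 77 + 71 + 90 + 89 = 410.
Column 2: 86 + 80 + 79 + 73 + 92 = 410.
Column 3: 94 + 88 + 82 + 76 + 70 = 410.
Column 4: 72 + 91 + 85 + 84 + 78 = 410.
Column 5: 75 + 74 + 93 + 87 + 82 = 411.
Main diagonal: 83 + 80 + 82 + 84 + 82 = 411.
Anti-diagonal: 75 + 91 + 82 + 73 + 89 = 410.

No — row 2 sums to 410 but column 5 sums to 411.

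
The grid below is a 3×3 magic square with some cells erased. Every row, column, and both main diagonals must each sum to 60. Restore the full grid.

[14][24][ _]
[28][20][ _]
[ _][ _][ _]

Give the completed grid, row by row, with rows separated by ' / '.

From row 1, 60 − (14 + 24) gives (1,3) = 22.
The remaining cell in row 2 is (2,3) = 60 − 48 = 12.
Using column 1: 14 + 28 + ? → (3,1) = 60 − 42 = 18.
From column 2, 60 − (24 + 20) gives (3,2) = 16.
From column 3, 60 − (22 + 12) gives (3,3) = 26.

14 24 22 / 28 20 12 / 18 16 26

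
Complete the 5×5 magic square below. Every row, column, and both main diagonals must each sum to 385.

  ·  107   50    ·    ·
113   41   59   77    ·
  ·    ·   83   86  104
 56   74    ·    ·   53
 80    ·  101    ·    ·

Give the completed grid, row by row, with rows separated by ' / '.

89 107 50 68 71 / 113 41 59 77 95 / 47 65 83 86 104 / 56 74 92 110 53 / 80 98 101 44 62

Row 2 must total 385; the given cells sum to 290, so (2,5) = 95.
From column 3, 385 − (50 + 59 + 83 + 101) gives (4,3) = 92.
Anti-diagonal: 77 + 83 + 74 + 80 + ? = 385, so (1,5) = 71.
The remaining cell in row 4 is (4,4) = 385 − 275 = 110.
Column 5: 71 + 95 + 104 + 53 + ? = 385, so (5,5) = 62.
Main diagonal: 41 + 83 + 110 + 62 + ? = 385, so (1,1) = 89.
Row 1 needs 385; the known cells sum to 317, so (1,4) = 68.
The remaining cell in column 1 is (3,1) = 385 − 338 = 47.
The remaining cell in column 4 is (5,4) = 385 − 341 = 44.
Using row 3: 47 + 83 + 86 + 104 + ? → (3,2) = 385 − 320 = 65.
Row 5 must total 385; the given cells sum to 287, so (5,2) = 98.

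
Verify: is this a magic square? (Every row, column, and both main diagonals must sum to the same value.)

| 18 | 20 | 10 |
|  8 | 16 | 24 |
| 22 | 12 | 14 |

Row 1: 18 + 20 + 10 = 48.
Row 2: 8 + 16 + 24 = 48.
Row 3: 22 + 12 + 14 = 48.
Column 1: 18 + 8 + 22 = 48.
Column 2: 20 + 16 + 12 = 48.
Column 3: 10 + 24 + 14 = 48.
Main diagonal: 18 + 16 + 14 = 48.
Anti-diagonal: 10 + 16 + 22 = 48.
All lines sum to 48.

Yes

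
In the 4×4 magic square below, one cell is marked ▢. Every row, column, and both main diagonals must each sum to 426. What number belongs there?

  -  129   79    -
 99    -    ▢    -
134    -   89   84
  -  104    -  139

144

Row 3 must total 426; the given cells sum to 307, so (3,2) = 119.
Using column 2: 129 + 119 + 104 + ? → (2,2) = 426 − 352 = 74.
From main diagonal, 426 − (74 + 89 + 139) gives (1,1) = 124.
Row 1 must total 426; the given cells sum to 332, so (1,4) = 94.
From column 1, 426 − (124 + 99 + 134) gives (4,1) = 69.
Using column 4: 94 + 84 + 139 + ? → (2,4) = 426 − 317 = 109.
The remaining cell in anti-diagonal is (2,3) = 426 − 282 = 144.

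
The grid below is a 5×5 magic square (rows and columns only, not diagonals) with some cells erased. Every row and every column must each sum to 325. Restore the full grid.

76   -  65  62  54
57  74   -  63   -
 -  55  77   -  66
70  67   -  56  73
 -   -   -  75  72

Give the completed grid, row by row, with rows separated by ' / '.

The remaining cell in row 1 is (1,2) = 325 − 257 = 68.
Using row 4: 70 + 67 + 56 + 73 + ? → (4,3) = 325 − 266 = 59.
Column 2 needs 325; the known cells sum to 264, so (5,2) = 61.
Column 4 needs 325; the known cells sum to 256, so (3,4) = 69.
Using column 5: 54 + 66 + 73 + 72 + ? → (2,5) = 325 − 265 = 60.
Row 2 needs 325; the known cells sum to 254, so (2,3) = 71.
Row 3: 55 + 77 + 69 + 66 + ? = 325, so (3,1) = 58.
Column 1 must total 325; the given cells sum to 261, so (5,1) = 64.
Column 3 must total 325; the given cells sum to 272, so (5,3) = 53.

76 68 65 62 54 / 57 74 71 63 60 / 58 55 77 69 66 / 70 67 59 56 73 / 64 61 53 75 72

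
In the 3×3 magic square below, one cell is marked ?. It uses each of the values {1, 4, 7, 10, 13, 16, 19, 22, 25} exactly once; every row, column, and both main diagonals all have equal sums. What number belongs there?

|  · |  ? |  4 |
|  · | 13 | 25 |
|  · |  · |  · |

19

The 9 entries sum to 117, so each line sums to 117/3 = 39.
Row 2 must total 39; the given cells sum to 38, so (2,1) = 1.
Column 3 must total 39; the given cells sum to 29, so (3,3) = 10.
Using main diagonal: 13 + 10 + ? → (1,1) = 39 − 23 = 16.
Anti-diagonal needs 39; the known cells sum to 17, so (3,1) = 22.
Row 1 needs 39; the known cells sum to 20, so (1,2) = 19.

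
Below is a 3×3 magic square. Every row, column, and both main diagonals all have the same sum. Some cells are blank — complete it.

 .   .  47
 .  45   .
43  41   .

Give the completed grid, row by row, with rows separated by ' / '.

Anti-diagonal is already complete: 47 + 45 + 43 = 135, so that is the magic constant.
Using row 3: 43 + 41 + ? → (3,3) = 135 − 84 = 51.
From column 2, 135 − (45 + 41) gives (1,2) = 49.
The remaining cell in column 3 is (2,3) = 135 − 98 = 37.
Main diagonal: 45 + 51 + ? = 135, so (1,1) = 39.
Using row 2: 45 + 37 + ? → (2,1) = 135 − 82 = 53.

39 49 47 / 53 45 37 / 43 41 51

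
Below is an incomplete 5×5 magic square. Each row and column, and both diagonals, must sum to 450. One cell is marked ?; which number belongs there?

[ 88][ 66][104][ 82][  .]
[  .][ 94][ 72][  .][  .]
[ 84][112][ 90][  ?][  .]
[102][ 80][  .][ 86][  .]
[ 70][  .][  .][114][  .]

68

Row 1 must total 450; the given cells sum to 340, so (1,5) = 110.
The remaining cell in column 1 is (2,1) = 450 − 344 = 106.
From column 2, 450 − (66 + 94 + 112 + 80) gives (5,2) = 98.
From main diagonal, 450 − (88 + 94 + 90 + 86) gives (5,5) = 92.
Anti-diagonal needs 450; the known cells sum to 350, so (2,4) = 100.
From row 2, 450 − (106 + 94 + 72 + 100) gives (2,5) = 78.
From row 5, 450 − (70 + 98 + 114 + 92) gives (5,3) = 76.
From column 3, 450 − (104 + 72 + 90 + 76) gives (4,3) = 108.
Using column 4: 82 + 100 + 86 + 114 + ? → (3,4) = 450 − 382 = 68.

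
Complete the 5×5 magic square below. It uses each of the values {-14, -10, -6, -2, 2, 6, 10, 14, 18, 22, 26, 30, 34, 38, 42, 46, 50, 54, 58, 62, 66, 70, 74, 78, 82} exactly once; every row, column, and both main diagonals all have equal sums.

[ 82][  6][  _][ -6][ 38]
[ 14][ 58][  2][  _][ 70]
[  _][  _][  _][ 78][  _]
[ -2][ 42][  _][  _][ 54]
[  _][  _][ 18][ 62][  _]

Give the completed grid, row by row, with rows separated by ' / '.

The 25 entries sum to 850, so each line sums to 850/5 = 170.
The remaining cell in row 1 is (1,3) = 170 − 120 = 50.
Using row 2: 14 + 58 + 2 + 70 + ? → (2,4) = 170 − 144 = 26.
Column 4 must total 170; the given cells sum to 160, so (4,4) = 10.
Row 4 must total 170; the given cells sum to 104, so (4,3) = 66.
Using column 3: 50 + 2 + 66 + 18 + ? → (3,3) = 170 − 136 = 34.
From main diagonal, 170 − (82 + 58 + 34 + 10) gives (5,5) = -14.
The remaining cell in anti-diagonal is (5,1) = 170 − 140 = 30.
Row 5 must total 170; the given cells sum to 96, so (5,2) = 74.
Using column 1: 82 + 14 + (-2) + 30 + ? → (3,1) = 170 − 124 = 46.
Using column 2: 6 + 58 + 42 + 74 + ? → (3,2) = 170 − 180 = -10.
From column 5, 170 − (38 + 70 + 54 + (-14)) gives (3,5) = 22.

82 6 50 -6 38 / 14 58 2 26 70 / 46 -10 34 78 22 / -2 42 66 10 54 / 30 74 18 62 -14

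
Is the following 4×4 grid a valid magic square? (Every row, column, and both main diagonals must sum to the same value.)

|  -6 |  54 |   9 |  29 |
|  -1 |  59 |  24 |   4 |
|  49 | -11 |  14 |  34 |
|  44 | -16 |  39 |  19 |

Row 1: -6 + 54 + 9 + 29 = 86.
Row 2: -1 + 59 + 24 + 4 = 86.
Row 3: 49 + (-11) + 14 + 34 = 86.
Row 4: 44 + (-16) + 39 + 19 = 86.
Column 1: -6 + (-1) + 49 + 44 = 86.
Column 2: 54 + 59 + (-11) + (-16) = 86.
Column 3: 9 + 24 + 14 + 39 = 86.
Column 4: 29 + 4 + 34 + 19 = 86.
Main diagonal: -6 + 59 + 14 + 19 = 86.
Anti-diagonal: 29 + 24 + (-11) + 44 = 86.
All lines sum to 86.

Yes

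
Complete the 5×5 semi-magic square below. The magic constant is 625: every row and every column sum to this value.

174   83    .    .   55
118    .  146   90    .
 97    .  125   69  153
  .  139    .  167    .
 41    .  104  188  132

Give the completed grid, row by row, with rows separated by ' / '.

From row 3, 625 − (97 + 125 + 69 + 153) gives (3,2) = 181.
From row 5, 625 − (41 + 104 + 188 + 132) gives (5,2) = 160.
Using column 1: 174 + 118 + 97 + 41 + ? → (4,1) = 625 − 430 = 195.
Using column 2: 83 + 181 + 139 + 160 + ? → (2,2) = 625 − 563 = 62.
From column 4, 625 − (90 + 69 + 167 + 188) gives (1,4) = 111.
Using row 1: 174 + 83 + 111 + 55 + ? → (1,3) = 625 − 423 = 202.
From row 2, 625 − (118 + 62 + 146 + 90) gives (2,5) = 209.
The remaining cell in column 3 is (4,3) = 625 − 577 = 48.
Column 5 must total 625; the given cells sum to 549, so (4,5) = 76.

174 83 202 111 55 / 118 62 146 90 209 / 97 181 125 69 153 / 195 139 48 167 76 / 41 160 104 188 132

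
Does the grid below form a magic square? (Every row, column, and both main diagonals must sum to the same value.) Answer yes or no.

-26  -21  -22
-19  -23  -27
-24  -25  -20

Row 1: -26 + (-21) + (-22) = -69.
Row 2: -19 + (-23) + (-27) = -69.
Row 3: -24 + (-25) + (-20) = -69.
Column 1: -26 + (-19) + (-24) = -69.
Column 2: -21 + (-23) + (-25) = -69.
Column 3: -22 + (-27) + (-20) = -69.
Main diagonal: -26 + (-23) + (-20) = -69.
Anti-diagonal: -22 + (-23) + (-24) = -69.
All lines sum to -69.

Yes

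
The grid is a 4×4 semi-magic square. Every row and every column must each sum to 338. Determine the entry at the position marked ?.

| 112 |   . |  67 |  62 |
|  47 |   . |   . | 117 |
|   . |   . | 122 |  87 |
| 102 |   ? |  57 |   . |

From row 1, 338 − (112 + 67 + 62) gives (1,2) = 97.
Using column 1: 112 + 47 + 102 + ? → (3,1) = 338 − 261 = 77.
Column 3 needs 338; the known cells sum to 246, so (2,3) = 92.
The remaining cell in column 4 is (4,4) = 338 − 266 = 72.
The remaining cell in row 2 is (2,2) = 338 − 256 = 82.
The remaining cell in row 3 is (3,2) = 338 − 286 = 52.
From row 4, 338 − (102 + 57 + 72) gives (4,2) = 107.

107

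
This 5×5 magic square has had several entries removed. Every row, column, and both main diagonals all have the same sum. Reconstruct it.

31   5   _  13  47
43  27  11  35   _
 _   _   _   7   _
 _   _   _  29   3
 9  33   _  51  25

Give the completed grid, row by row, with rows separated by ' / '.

Column 4 is already complete: 13 + 35 + 7 + 29 + 51 = 135, so that is the magic constant.
Row 1 must total 135; the given cells sum to 96, so (1,3) = 39.
The remaining cell in row 2 is (2,5) = 135 − 116 = 19.
Row 5: 9 + 33 + 51 + 25 + ? = 135, so (5,3) = 17.
From column 5, 135 − (47 + 19 + 3 + 25) gives (3,5) = 41.
Main diagonal needs 135; the known cells sum to 112, so (3,3) = 23.
Anti-diagonal must total 135; the given cells sum to 114, so (4,2) = 21.
From column 2, 135 − (5 + 27 + 21 + 33) gives (3,2) = 49.
Column 3 needs 135; the known cells sum to 90, so (4,3) = 45.
Row 3: 49 + 23 + 7 + 41 + ? = 135, so (3,1) = 15.
Row 4 must total 135; the given cells sum to 98, so (4,1) = 37.

31 5 39 13 47 / 43 27 11 35 19 / 15 49 23 7 41 / 37 21 45 29 3 / 9 33 17 51 25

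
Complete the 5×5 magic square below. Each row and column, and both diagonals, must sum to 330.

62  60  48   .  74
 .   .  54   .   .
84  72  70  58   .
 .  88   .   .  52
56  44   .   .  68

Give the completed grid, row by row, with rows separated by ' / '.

62 60 48 86 74 / 78 66 54 42 90 / 84 72 70 58 46 / 50 88 76 64 52 / 56 44 82 80 68

Row 1: 62 + 60 + 48 + 74 + ? = 330, so (1,4) = 86.
Row 3: 84 + 72 + 70 + 58 + ? = 330, so (3,5) = 46.
Using column 2: 60 + 72 + 88 + 44 + ? → (2,2) = 330 − 264 = 66.
Column 5 needs 330; the known cells sum to 240, so (2,5) = 90.
Main diagonal needs 330; the known cells sum to 266, so (4,4) = 64.
The remaining cell in anti-diagonal is (2,4) = 330 − 288 = 42.
From row 2, 330 − (66 + 54 + 42 + 90) gives (2,1) = 78.
Column 1: 62 + 78 + 84 + 56 + ? = 330, so (4,1) = 50.
The remaining cell in column 4 is (5,4) = 330 − 250 = 80.
Row 4 needs 330; the known cells sum to 254, so (4,3) = 76.
Row 5: 56 + 44 + 80 + 68 + ? = 330, so (5,3) = 82.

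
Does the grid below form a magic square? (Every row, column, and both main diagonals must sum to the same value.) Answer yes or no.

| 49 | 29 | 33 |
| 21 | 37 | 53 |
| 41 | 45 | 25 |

Yes

Row 1: 49 + 29 + 33 = 111.
Row 2: 21 + 37 + 53 = 111.
Row 3: 41 + 45 + 25 = 111.
Column 1: 49 + 21 + 41 = 111.
Column 2: 29 + 37 + 45 = 111.
Column 3: 33 + 53 + 25 = 111.
Main diagonal: 49 + 37 + 25 = 111.
Anti-diagonal: 33 + 37 + 41 = 111.
All lines sum to 111.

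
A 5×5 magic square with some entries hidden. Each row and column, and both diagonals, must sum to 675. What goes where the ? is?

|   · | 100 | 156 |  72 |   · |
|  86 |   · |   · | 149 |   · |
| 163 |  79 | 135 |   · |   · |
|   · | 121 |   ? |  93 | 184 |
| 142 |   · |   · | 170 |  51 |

212

Column 4: 72 + 149 + 93 + 170 + ? = 675, so (3,4) = 191.
From anti-diagonal, 675 − (149 + 135 + 121 + 142) gives (1,5) = 128.
The remaining cell in row 1 is (1,1) = 675 − 456 = 219.
The remaining cell in row 3 is (3,5) = 675 − 568 = 107.
Column 1: 219 + 86 + 163 + 142 + ? = 675, so (4,1) = 65.
Column 5 needs 675; the known cells sum to 470, so (2,5) = 205.
Main diagonal needs 675; the known cells sum to 498, so (2,2) = 177.
The remaining cell in row 2 is (2,3) = 675 − 617 = 58.
From row 4, 675 − (65 + 121 + 93 + 184) gives (4,3) = 212.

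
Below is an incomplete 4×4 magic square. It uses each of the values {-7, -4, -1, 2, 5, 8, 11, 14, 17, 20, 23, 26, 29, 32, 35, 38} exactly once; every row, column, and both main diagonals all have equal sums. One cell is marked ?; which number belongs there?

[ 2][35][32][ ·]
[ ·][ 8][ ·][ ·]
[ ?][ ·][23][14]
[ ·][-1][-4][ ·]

The 16 entries sum to 248, so each line sums to 248/4 = 62.
Row 1 must total 62; the given cells sum to 69, so (1,4) = -7.
From column 2, 62 − (35 + 8 + (-1)) gives (3,2) = 20.
Column 3 needs 62; the known cells sum to 51, so (2,3) = 11.
Using main diagonal: 2 + 8 + 23 + ? → (4,4) = 62 − 33 = 29.
From anti-diagonal, 62 − (-7 + 11 + 20) gives (4,1) = 38.
Row 3: 20 + 23 + 14 + ? = 62, so (3,1) = 5.

5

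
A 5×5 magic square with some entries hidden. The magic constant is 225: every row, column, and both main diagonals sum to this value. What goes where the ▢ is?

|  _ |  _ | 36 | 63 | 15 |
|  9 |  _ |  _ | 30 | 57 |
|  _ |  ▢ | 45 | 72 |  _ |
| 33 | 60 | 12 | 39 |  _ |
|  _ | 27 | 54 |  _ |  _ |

18

From row 4, 225 − (33 + 60 + 12 + 39) gives (4,5) = 81.
Column 3 needs 225; the known cells sum to 147, so (2,3) = 78.
Column 4 must total 225; the given cells sum to 204, so (5,4) = 21.
Anti-diagonal: 15 + 30 + 45 + 60 + ? = 225, so (5,1) = 75.
From row 2, 225 − (9 + 78 + 30 + 57) gives (2,2) = 51.
The remaining cell in row 5 is (5,5) = 225 − 177 = 48.
Column 5 needs 225; the known cells sum to 201, so (3,5) = 24.
Main diagonal must total 225; the given cells sum to 183, so (1,1) = 42.
Row 1 needs 225; the known cells sum to 156, so (1,2) = 69.
Column 1 must total 225; the given cells sum to 159, so (3,1) = 66.
Column 2 must total 225; the given cells sum to 207, so (3,2) = 18.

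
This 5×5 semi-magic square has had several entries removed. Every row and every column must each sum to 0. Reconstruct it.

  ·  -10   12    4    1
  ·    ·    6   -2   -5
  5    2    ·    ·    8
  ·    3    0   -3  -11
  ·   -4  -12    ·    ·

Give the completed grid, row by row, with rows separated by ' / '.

-7 -10 12 4 1 / -8 9 6 -2 -5 / 5 2 -6 -9 8 / 11 3 0 -3 -11 / -1 -4 -12 10 7

Row 1: -10 + 12 + 4 + 1 + ? = 0, so (1,1) = -7.
Row 4: 3 + 0 + (-3) + (-11) + ? = 0, so (4,1) = 11.
Column 2 must total 0; the given cells sum to -9, so (2,2) = 9.
Column 3 needs 0; the known cells sum to 6, so (3,3) = -6.
Using column 5: 1 + (-5) + 8 + (-11) + ? → (5,5) = 0 − (-7) = 7.
Row 2 needs 0; the known cells sum to 8, so (2,1) = -8.
Using row 3: 5 + 2 + (-6) + 8 + ? → (3,4) = 0 − 9 = -9.
Using column 1: -7 + (-8) + 5 + 11 + ? → (5,1) = 0 − 1 = -1.
The remaining cell in column 4 is (5,4) = 0 − (-10) = 10.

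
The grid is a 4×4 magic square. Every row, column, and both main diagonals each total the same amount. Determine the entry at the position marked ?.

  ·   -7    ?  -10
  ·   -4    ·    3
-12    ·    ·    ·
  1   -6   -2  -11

Row 4 is complete and sums to -18; that is the magic constant.
Column 2 needs -18; the known cells sum to -17, so (3,2) = -1.
Column 4 must total -18; the given cells sum to -18, so (3,4) = 0.
Using anti-diagonal: -10 + (-1) + 1 + ? → (2,3) = -18 − (-10) = -8.
From row 2, -18 − (-4 + (-8) + 3) gives (2,1) = -9.
The remaining cell in row 3 is (3,3) = -18 − (-13) = -5.
From column 1, -18 − (-9 + (-12) + 1) gives (1,1) = 2.
Column 3 must total -18; the given cells sum to -15, so (1,3) = -3.

-3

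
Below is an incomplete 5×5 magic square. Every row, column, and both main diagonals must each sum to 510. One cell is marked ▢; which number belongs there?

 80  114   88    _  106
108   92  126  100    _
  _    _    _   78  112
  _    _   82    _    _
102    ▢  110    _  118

86

From row 1, 510 − (80 + 114 + 88 + 106) gives (1,4) = 122.
The remaining cell in row 2 is (2,5) = 510 − 426 = 84.
Column 3: 88 + 126 + 82 + 110 + ? = 510, so (3,3) = 104.
Using column 5: 106 + 84 + 112 + 118 + ? → (4,5) = 510 − 420 = 90.
The remaining cell in main diagonal is (4,4) = 510 − 394 = 116.
Anti-diagonal needs 510; the known cells sum to 412, so (4,2) = 98.
Row 4 must total 510; the given cells sum to 386, so (4,1) = 124.
Using column 1: 80 + 108 + 124 + 102 + ? → (3,1) = 510 − 414 = 96.
Using column 4: 122 + 100 + 78 + 116 + ? → (5,4) = 510 − 416 = 94.
Row 3 needs 510; the known cells sum to 390, so (3,2) = 120.
Row 5 must total 510; the given cells sum to 424, so (5,2) = 86.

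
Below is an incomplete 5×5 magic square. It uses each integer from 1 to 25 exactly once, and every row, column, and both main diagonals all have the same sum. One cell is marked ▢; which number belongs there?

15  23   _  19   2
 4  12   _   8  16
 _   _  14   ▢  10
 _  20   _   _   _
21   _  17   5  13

22

The entries are 1 through 25, which sum to 325, so each line sums to 325/5 = 65.
Using row 1: 15 + 23 + 19 + 2 + ? → (1,3) = 65 − 59 = 6.
Row 2 needs 65; the known cells sum to 40, so (2,3) = 25.
The remaining cell in row 5 is (5,2) = 65 − 56 = 9.
Using column 2: 23 + 12 + 20 + 9 + ? → (3,2) = 65 − 64 = 1.
Column 3: 6 + 25 + 14 + 17 + ? = 65, so (4,3) = 3.
The remaining cell in column 5 is (4,5) = 65 − 41 = 24.
Main diagonal: 15 + 12 + 14 + 13 + ? = 65, so (4,4) = 11.
Row 4 needs 65; the known cells sum to 58, so (4,1) = 7.
Using column 1: 15 + 4 + 7 + 21 + ? → (3,1) = 65 − 47 = 18.
Using column 4: 19 + 8 + 11 + 5 + ? → (3,4) = 65 − 43 = 22.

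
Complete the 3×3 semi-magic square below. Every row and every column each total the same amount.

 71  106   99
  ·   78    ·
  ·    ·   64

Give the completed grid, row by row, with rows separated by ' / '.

71 106 99 / 85 78 113 / 120 92 64

Row 1 is already complete: 71 + 106 + 99 = 276, so that is the magic constant.
From column 2, 276 − (106 + 78) gives (3,2) = 92.
Column 3 must total 276; the given cells sum to 163, so (2,3) = 113.
Row 2 must total 276; the given cells sum to 191, so (2,1) = 85.
Using row 3: 92 + 64 + ? → (3,1) = 276 − 156 = 120.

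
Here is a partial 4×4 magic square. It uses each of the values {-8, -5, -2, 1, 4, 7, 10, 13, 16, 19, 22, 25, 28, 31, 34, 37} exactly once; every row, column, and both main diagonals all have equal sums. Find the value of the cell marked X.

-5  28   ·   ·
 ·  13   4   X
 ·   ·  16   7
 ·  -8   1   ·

The 16 entries sum to 232, so each line sums to 232/4 = 58.
Column 2: 28 + 13 + (-8) + ? = 58, so (3,2) = 25.
The remaining cell in column 3 is (1,3) = 58 − 21 = 37.
From main diagonal, 58 − (-5 + 13 + 16) gives (4,4) = 34.
Row 1: -5 + 28 + 37 + ? = 58, so (1,4) = -2.
From row 3, 58 − (25 + 16 + 7) gives (3,1) = 10.
Row 4 must total 58; the given cells sum to 27, so (4,1) = 31.
Column 1 must total 58; the given cells sum to 36, so (2,1) = 22.
Column 4: -2 + 7 + 34 + ? = 58, so (2,4) = 19.

19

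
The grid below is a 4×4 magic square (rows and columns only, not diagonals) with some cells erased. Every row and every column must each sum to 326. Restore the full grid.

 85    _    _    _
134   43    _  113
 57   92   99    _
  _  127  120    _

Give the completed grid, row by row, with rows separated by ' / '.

Row 2: 134 + 43 + 113 + ? = 326, so (2,3) = 36.
Row 3: 57 + 92 + 99 + ? = 326, so (3,4) = 78.
From column 1, 326 − (85 + 134 + 57) gives (4,1) = 50.
Using column 2: 43 + 92 + 127 + ? → (1,2) = 326 − 262 = 64.
Column 3 needs 326; the known cells sum to 255, so (1,3) = 71.
Row 1: 85 + 64 + 71 + ? = 326, so (1,4) = 106.
Using row 4: 50 + 127 + 120 + ? → (4,4) = 326 − 297 = 29.

85 64 71 106 / 134 43 36 113 / 57 92 99 78 / 50 127 120 29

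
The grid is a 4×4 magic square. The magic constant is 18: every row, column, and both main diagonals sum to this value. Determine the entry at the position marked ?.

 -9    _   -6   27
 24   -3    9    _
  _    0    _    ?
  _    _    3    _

Using row 1: -9 + (-6) + 27 + ? → (1,2) = 18 − 12 = 6.
The remaining cell in row 2 is (2,4) = 18 − 30 = -12.
Column 2 needs 18; the known cells sum to 3, so (4,2) = 15.
From column 3, 18 − (-6 + 9 + 3) gives (3,3) = 12.
Main diagonal: -9 + (-3) + 12 + ? = 18, so (4,4) = 18.
Anti-diagonal must total 18; the given cells sum to 36, so (4,1) = -18.
From column 1, 18 − (-9 + 24 + (-18)) gives (3,1) = 21.
Using column 4: 27 + (-12) + 18 + ? → (3,4) = 18 − 33 = -15.

-15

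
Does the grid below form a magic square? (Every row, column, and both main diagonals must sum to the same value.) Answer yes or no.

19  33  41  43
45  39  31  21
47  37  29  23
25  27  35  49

Row 1: 19 + 33 + 41 + 43 = 136.
Row 2: 45 + 39 + 31 + 21 = 136.
Row 3: 47 + 37 + 29 + 23 = 136.
Row 4: 25 + 27 + 35 + 49 = 136.
Column 1: 19 + 45 + 47 + 25 = 136.
Column 2: 33 + 39 + 37 + 27 = 136.
Column 3: 41 + 31 + 29 + 35 = 136.
Column 4: 43 + 21 + 23 + 49 = 136.
Main diagonal: 19 + 39 + 29 + 49 = 136.
Anti-diagonal: 43 + 31 + 37 + 25 = 136.
All lines sum to 136.

Yes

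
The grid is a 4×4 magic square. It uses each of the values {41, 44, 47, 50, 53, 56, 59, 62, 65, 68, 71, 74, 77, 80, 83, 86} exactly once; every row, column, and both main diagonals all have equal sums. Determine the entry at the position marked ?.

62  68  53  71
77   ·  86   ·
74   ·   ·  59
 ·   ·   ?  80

50

The 16 entries sum to 1016, so each line sums to 1016/4 = 254.
Using column 1: 62 + 77 + 74 + ? → (4,1) = 254 − 213 = 41.
Using column 4: 71 + 59 + 80 + ? → (2,4) = 254 − 210 = 44.
Anti-diagonal needs 254; the known cells sum to 198, so (3,2) = 56.
The remaining cell in row 2 is (2,2) = 254 − 207 = 47.
Using row 3: 74 + 56 + 59 + ? → (3,3) = 254 − 189 = 65.
From column 2, 254 − (68 + 47 + 56) gives (4,2) = 83.
Using column 3: 53 + 86 + 65 + ? → (4,3) = 254 − 204 = 50.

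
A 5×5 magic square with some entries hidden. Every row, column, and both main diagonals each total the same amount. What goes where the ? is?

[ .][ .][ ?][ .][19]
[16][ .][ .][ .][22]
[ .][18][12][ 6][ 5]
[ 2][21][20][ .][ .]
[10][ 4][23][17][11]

1

Row 5 is complete and sums to 65; that is the magic constant.
Row 3 needs 65; the known cells sum to 41, so (3,1) = 24.
Column 1: 16 + 24 + 2 + 10 + ? = 65, so (1,1) = 13.
The remaining cell in column 5 is (4,5) = 65 − 57 = 8.
Anti-diagonal must total 65; the given cells sum to 62, so (2,4) = 3.
Row 4: 2 + 21 + 20 + 8 + ? = 65, so (4,4) = 14.
The remaining cell in column 4 is (1,4) = 65 − 40 = 25.
Main diagonal needs 65; the known cells sum to 50, so (2,2) = 15.
Using row 2: 16 + 15 + 3 + 22 + ? → (2,3) = 65 − 56 = 9.
Column 2 needs 65; the known cells sum to 58, so (1,2) = 7.
Column 3 must total 65; the given cells sum to 64, so (1,3) = 1.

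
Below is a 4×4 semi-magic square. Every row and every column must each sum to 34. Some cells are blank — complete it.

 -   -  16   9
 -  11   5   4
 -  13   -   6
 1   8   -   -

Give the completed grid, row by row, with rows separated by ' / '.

From row 2, 34 − (11 + 5 + 4) gives (2,1) = 14.
From column 2, 34 − (11 + 13 + 8) gives (1,2) = 2.
Using column 4: 9 + 4 + 6 + ? → (4,4) = 34 − 19 = 15.
Using row 1: 2 + 16 + 9 + ? → (1,1) = 34 − 27 = 7.
Row 4 needs 34; the known cells sum to 24, so (4,3) = 10.
The remaining cell in column 1 is (3,1) = 34 − 22 = 12.
Column 3: 16 + 5 + 10 + ? = 34, so (3,3) = 3.

7 2 16 9 / 14 11 5 4 / 12 13 3 6 / 1 8 10 15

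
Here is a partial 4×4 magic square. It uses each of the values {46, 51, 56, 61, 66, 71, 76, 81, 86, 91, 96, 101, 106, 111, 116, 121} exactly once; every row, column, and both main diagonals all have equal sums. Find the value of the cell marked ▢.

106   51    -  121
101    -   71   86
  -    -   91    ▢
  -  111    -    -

The 16 entries sum to 1336, so each line sums to 1336/4 = 334.
The remaining cell in row 1 is (1,3) = 334 − 278 = 56.
From row 2, 334 − (101 + 71 + 86) gives (2,2) = 76.
The remaining cell in column 2 is (3,2) = 334 − 238 = 96.
Column 3 needs 334; the known cells sum to 218, so (4,3) = 116.
The remaining cell in main diagonal is (4,4) = 334 − 273 = 61.
Anti-diagonal: 121 + 71 + 96 + ? = 334, so (4,1) = 46.
Column 1: 106 + 101 + 46 + ? = 334, so (3,1) = 81.
Column 4 must total 334; the given cells sum to 268, so (3,4) = 66.

66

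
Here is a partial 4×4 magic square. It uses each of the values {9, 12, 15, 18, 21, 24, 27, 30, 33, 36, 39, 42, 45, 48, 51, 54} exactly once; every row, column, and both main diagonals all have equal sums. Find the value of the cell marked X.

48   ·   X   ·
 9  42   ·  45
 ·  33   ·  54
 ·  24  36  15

39

The 16 entries sum to 504, so each line sums to 504/4 = 126.
From row 2, 126 − (9 + 42 + 45) gives (2,3) = 30.
The remaining cell in row 4 is (4,1) = 126 − 75 = 51.
Using column 1: 48 + 9 + 51 + ? → (3,1) = 126 − 108 = 18.
Using column 2: 42 + 33 + 24 + ? → (1,2) = 126 − 99 = 27.
From column 4, 126 − (45 + 54 + 15) gives (1,4) = 12.
Using main diagonal: 48 + 42 + 15 + ? → (3,3) = 126 − 105 = 21.
Row 1 must total 126; the given cells sum to 87, so (1,3) = 39.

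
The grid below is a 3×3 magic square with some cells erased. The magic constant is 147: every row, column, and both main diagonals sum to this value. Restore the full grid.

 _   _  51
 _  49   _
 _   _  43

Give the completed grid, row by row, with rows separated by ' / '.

Column 3 needs 147; the known cells sum to 94, so (2,3) = 53.
Using main diagonal: 49 + 43 + ? → (1,1) = 147 − 92 = 55.
Anti-diagonal must total 147; the given cells sum to 100, so (3,1) = 47.
Row 1: 55 + 51 + ? = 147, so (1,2) = 41.
Row 2 must total 147; the given cells sum to 102, so (2,1) = 45.
Using row 3: 47 + 43 + ? → (3,2) = 147 − 90 = 57.

55 41 51 / 45 49 53 / 47 57 43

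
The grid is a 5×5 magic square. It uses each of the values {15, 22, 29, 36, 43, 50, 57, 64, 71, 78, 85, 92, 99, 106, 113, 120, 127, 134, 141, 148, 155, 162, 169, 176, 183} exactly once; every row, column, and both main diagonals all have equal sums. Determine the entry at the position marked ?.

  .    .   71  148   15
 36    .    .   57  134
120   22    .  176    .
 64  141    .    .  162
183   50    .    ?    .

29

The 25 entries sum to 2475, so each line sums to 2475/5 = 495.
Column 1 needs 495; the known cells sum to 403, so (1,1) = 92.
Using anti-diagonal: 15 + 57 + 141 + 183 + ? → (3,3) = 495 − 396 = 99.
Row 1 must total 495; the given cells sum to 326, so (1,2) = 169.
From row 3, 495 − (120 + 22 + 99 + 176) gives (3,5) = 78.
Column 2 needs 495; the known cells sum to 382, so (2,2) = 113.
The remaining cell in column 5 is (5,5) = 495 − 389 = 106.
From main diagonal, 495 − (92 + 113 + 99 + 106) gives (4,4) = 85.
Row 2 needs 495; the known cells sum to 340, so (2,3) = 155.
The remaining cell in row 4 is (4,3) = 495 − 452 = 43.
Column 3: 71 + 155 + 99 + 43 + ? = 495, so (5,3) = 127.
From column 4, 495 − (148 + 57 + 176 + 85) gives (5,4) = 29.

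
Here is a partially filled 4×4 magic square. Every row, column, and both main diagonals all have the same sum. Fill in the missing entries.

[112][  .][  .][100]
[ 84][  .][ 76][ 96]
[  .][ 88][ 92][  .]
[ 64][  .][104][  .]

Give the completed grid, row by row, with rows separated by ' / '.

112 60 56 100 / 84 72 76 96 / 68 88 92 80 / 64 108 104 52

Anti-diagonal is already complete: 100 + 76 + 88 + 64 = 328, so that is the magic constant.
The remaining cell in row 2 is (2,2) = 328 − 256 = 72.
Column 1 needs 328; the known cells sum to 260, so (3,1) = 68.
Column 3 must total 328; the given cells sum to 272, so (1,3) = 56.
Using main diagonal: 112 + 72 + 92 + ? → (4,4) = 328 − 276 = 52.
Using row 1: 112 + 56 + 100 + ? → (1,2) = 328 − 268 = 60.
Using row 3: 68 + 88 + 92 + ? → (3,4) = 328 − 248 = 80.
Row 4 must total 328; the given cells sum to 220, so (4,2) = 108.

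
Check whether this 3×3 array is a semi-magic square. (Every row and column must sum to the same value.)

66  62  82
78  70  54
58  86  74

Row 1: 66 + 62 + 82 = 210.
Row 2: 78 + 70 + 54 = 202.
Row 3: 58 + 86 + 74 = 218.
Column 1: 66 + 78 + 58 = 202.
Column 2: 62 + 70 + 86 = 218.
Column 3: 82 + 54 + 74 = 210.

No — row 3 sums to 218 but row 2 sums to 202.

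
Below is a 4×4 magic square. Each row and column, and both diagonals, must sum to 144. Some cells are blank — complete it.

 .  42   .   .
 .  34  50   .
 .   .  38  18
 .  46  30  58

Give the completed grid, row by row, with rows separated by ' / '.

14 42 26 62 / 54 34 50 6 / 66 22 38 18 / 10 46 30 58

Row 4: 46 + 30 + 58 + ? = 144, so (4,1) = 10.
Using column 2: 42 + 34 + 46 + ? → (3,2) = 144 − 122 = 22.
Using column 3: 50 + 38 + 30 + ? → (1,3) = 144 − 118 = 26.
Main diagonal: 34 + 38 + 58 + ? = 144, so (1,1) = 14.
The remaining cell in anti-diagonal is (1,4) = 144 − 82 = 62.
The remaining cell in row 3 is (3,1) = 144 − 78 = 66.
Column 1 needs 144; the known cells sum to 90, so (2,1) = 54.
Column 4: 62 + 18 + 58 + ? = 144, so (2,4) = 6.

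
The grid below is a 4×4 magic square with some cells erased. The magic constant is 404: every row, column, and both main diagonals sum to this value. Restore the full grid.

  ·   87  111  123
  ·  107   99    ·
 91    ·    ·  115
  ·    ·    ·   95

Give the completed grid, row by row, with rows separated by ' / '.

83 87 111 123 / 127 107 99 71 / 91 79 119 115 / 103 131 75 95

Using row 1: 87 + 111 + 123 + ? → (1,1) = 404 − 321 = 83.
The remaining cell in column 4 is (2,4) = 404 − 333 = 71.
The remaining cell in main diagonal is (3,3) = 404 − 285 = 119.
From row 2, 404 − (107 + 99 + 71) gives (2,1) = 127.
Row 3: 91 + 119 + 115 + ? = 404, so (3,2) = 79.
The remaining cell in column 1 is (4,1) = 404 − 301 = 103.
Column 2 must total 404; the given cells sum to 273, so (4,2) = 131.
Using column 3: 111 + 99 + 119 + ? → (4,3) = 404 − 329 = 75.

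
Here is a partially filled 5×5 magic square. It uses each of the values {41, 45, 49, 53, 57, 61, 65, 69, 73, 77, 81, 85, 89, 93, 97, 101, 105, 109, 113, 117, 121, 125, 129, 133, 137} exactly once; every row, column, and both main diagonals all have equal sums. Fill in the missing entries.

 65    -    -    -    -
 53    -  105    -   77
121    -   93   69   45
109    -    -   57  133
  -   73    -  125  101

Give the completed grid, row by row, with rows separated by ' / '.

The 25 entries sum to 2225, so each line sums to 2225/5 = 445.
The remaining cell in row 3 is (3,2) = 445 − 328 = 117.
The remaining cell in column 1 is (5,1) = 445 − 348 = 97.
Column 5: 77 + 45 + 133 + 101 + ? = 445, so (1,5) = 89.
Main diagonal: 65 + 93 + 57 + 101 + ? = 445, so (2,2) = 129.
Row 2: 53 + 129 + 105 + 77 + ? = 445, so (2,4) = 81.
The remaining cell in row 5 is (5,3) = 445 − 396 = 49.
Column 4 must total 445; the given cells sum to 332, so (1,4) = 113.
The remaining cell in anti-diagonal is (4,2) = 445 − 360 = 85.
Row 4 needs 445; the known cells sum to 384, so (4,3) = 61.
Column 2: 129 + 117 + 85 + 73 + ? = 445, so (1,2) = 41.
From column 3, 445 − (105 + 93 + 61 + 49) gives (1,3) = 137.

65 41 137 113 89 / 53 129 105 81 77 / 121 117 93 69 45 / 109 85 61 57 133 / 97 73 49 125 101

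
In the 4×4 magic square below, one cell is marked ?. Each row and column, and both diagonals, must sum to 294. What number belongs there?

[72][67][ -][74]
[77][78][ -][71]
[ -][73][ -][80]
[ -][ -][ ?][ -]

70

Row 1 must total 294; the given cells sum to 213, so (1,3) = 81.
Row 2 needs 294; the known cells sum to 226, so (2,3) = 68.
Using column 2: 67 + 78 + 73 + ? → (4,2) = 294 − 218 = 76.
Using column 4: 74 + 71 + 80 + ? → (4,4) = 294 − 225 = 69.
Main diagonal must total 294; the given cells sum to 219, so (3,3) = 75.
From anti-diagonal, 294 − (74 + 68 + 73) gives (4,1) = 79.
The remaining cell in row 3 is (3,1) = 294 − 228 = 66.
Row 4 must total 294; the given cells sum to 224, so (4,3) = 70.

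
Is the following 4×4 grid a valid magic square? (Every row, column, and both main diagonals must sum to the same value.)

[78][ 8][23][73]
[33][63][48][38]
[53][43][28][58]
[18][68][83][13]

Row 1: 78 + 8 + 23 + 73 = 182.
Row 2: 33 + 63 + 48 + 38 = 182.
Row 3: 53 + 43 + 28 + 58 = 182.
Row 4: 18 + 68 + 83 + 13 = 182.
Column 1: 78 + 33 + 53 + 18 = 182.
Column 2: 8 + 63 + 43 + 68 = 182.
Column 3: 23 + 48 + 28 + 83 = 182.
Column 4: 73 + 38 + 58 + 13 = 182.
Main diagonal: 78 + 63 + 28 + 13 = 182.
Anti-diagonal: 73 + 48 + 43 + 18 = 182.
All lines sum to 182.

Yes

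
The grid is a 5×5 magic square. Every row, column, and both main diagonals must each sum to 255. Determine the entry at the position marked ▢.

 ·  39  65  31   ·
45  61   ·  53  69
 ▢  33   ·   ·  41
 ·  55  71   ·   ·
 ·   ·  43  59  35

Row 2: 45 + 61 + 53 + 69 + ? = 255, so (2,3) = 27.
Using column 2: 39 + 61 + 33 + 55 + ? → (5,2) = 255 − 188 = 67.
Column 3 needs 255; the known cells sum to 206, so (3,3) = 49.
Row 5: 67 + 43 + 59 + 35 + ? = 255, so (5,1) = 51.
Anti-diagonal needs 255; the known cells sum to 208, so (1,5) = 47.
The remaining cell in row 1 is (1,1) = 255 − 182 = 73.
Using column 5: 47 + 69 + 41 + 35 + ? → (4,5) = 255 − 192 = 63.
From main diagonal, 255 − (73 + 61 + 49 + 35) gives (4,4) = 37.
From row 4, 255 − (55 + 71 + 37 + 63) gives (4,1) = 29.
From column 1, 255 − (73 + 45 + 29 + 51) gives (3,1) = 57.

57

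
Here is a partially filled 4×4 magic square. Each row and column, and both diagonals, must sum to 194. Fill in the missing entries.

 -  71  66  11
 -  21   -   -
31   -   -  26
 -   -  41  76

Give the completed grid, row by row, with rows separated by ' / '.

46 71 66 11 / 56 21 36 81 / 31 86 51 26 / 61 16 41 76

The remaining cell in row 1 is (1,1) = 194 − 148 = 46.
The remaining cell in column 4 is (2,4) = 194 − 113 = 81.
Using main diagonal: 46 + 21 + 76 + ? → (3,3) = 194 − 143 = 51.
The remaining cell in row 3 is (3,2) = 194 − 108 = 86.
Column 2 must total 194; the given cells sum to 178, so (4,2) = 16.
From column 3, 194 − (66 + 51 + 41) gives (2,3) = 36.
Anti-diagonal must total 194; the given cells sum to 133, so (4,1) = 61.
From row 2, 194 − (21 + 36 + 81) gives (2,1) = 56.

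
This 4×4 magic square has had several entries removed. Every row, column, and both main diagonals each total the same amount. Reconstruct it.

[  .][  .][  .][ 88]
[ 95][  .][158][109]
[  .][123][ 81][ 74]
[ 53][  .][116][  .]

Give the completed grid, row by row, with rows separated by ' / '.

130 137 67 88 / 95 60 158 109 / 144 123 81 74 / 53 102 116 151

Anti-diagonal is already complete: 88 + 158 + 123 + 53 = 422, so that is the magic constant.
From row 2, 422 − (95 + 158 + 109) gives (2,2) = 60.
Row 3 needs 422; the known cells sum to 278, so (3,1) = 144.
The remaining cell in column 1 is (1,1) = 422 − 292 = 130.
Column 3 must total 422; the given cells sum to 355, so (1,3) = 67.
Column 4: 88 + 109 + 74 + ? = 422, so (4,4) = 151.
Using row 1: 130 + 67 + 88 + ? → (1,2) = 422 − 285 = 137.
Row 4: 53 + 116 + 151 + ? = 422, so (4,2) = 102.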